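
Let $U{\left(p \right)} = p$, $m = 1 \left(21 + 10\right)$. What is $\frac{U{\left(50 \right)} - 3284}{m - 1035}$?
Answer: $\frac{1617}{502} \approx 3.2211$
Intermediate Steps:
$m = 31$ ($m = 1 \cdot 31 = 31$)
$\frac{U{\left(50 \right)} - 3284}{m - 1035} = \frac{50 - 3284}{31 - 1035} = - \frac{3234}{-1004} = \left(-3234\right) \left(- \frac{1}{1004}\right) = \frac{1617}{502}$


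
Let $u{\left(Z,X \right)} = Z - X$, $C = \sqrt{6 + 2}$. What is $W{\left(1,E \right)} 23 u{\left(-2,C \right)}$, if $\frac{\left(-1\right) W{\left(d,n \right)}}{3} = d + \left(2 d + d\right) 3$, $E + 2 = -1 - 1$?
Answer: $1380 + 1380 \sqrt{2} \approx 3331.6$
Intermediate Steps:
$C = 2 \sqrt{2}$ ($C = \sqrt{8} = 2 \sqrt{2} \approx 2.8284$)
$E = -4$ ($E = -2 - 2 = -4$)
$W{\left(d,n \right)} = - 30 d$ ($W{\left(d,n \right)} = - 3 \left(d + \left(2 d + d\right) 3\right) = - 3 \left(d + 3 d 3\right) = - 3 \left(d + 9 d\right) = - 3 \cdot 10 d = - 30 d$)
$W{\left(1,E \right)} 23 u{\left(-2,C \right)} = \left(-30\right) 1 \cdot 23 \left(-2 - 2 \sqrt{2}\right) = \left(-30\right) 23 \left(-2 - 2 \sqrt{2}\right) = - 690 \left(-2 - 2 \sqrt{2}\right) = 1380 + 1380 \sqrt{2}$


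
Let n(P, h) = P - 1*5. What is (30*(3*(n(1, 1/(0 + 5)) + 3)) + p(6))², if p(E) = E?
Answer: 7056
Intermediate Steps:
n(P, h) = -5 + P (n(P, h) = P - 5 = -5 + P)
(30*(3*(n(1, 1/(0 + 5)) + 3)) + p(6))² = (30*(3*((-5 + 1) + 3)) + 6)² = (30*(3*(-4 + 3)) + 6)² = (30*(3*(-1)) + 6)² = (30*(-3) + 6)² = (-90 + 6)² = (-84)² = 7056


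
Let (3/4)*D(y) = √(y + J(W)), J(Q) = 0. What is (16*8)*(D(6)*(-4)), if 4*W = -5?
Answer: -2048*√6/3 ≈ -1672.2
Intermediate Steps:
W = -5/4 (W = (¼)*(-5) = -5/4 ≈ -1.2500)
D(y) = 4*√y/3 (D(y) = 4*√(y + 0)/3 = 4*√y/3)
(16*8)*(D(6)*(-4)) = (16*8)*((4*√6/3)*(-4)) = 128*(-16*√6/3) = -2048*√6/3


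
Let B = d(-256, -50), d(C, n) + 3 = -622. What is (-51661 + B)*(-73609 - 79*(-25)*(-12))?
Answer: 5087898374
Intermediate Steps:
d(C, n) = -625 (d(C, n) = -3 - 622 = -625)
B = -625
(-51661 + B)*(-73609 - 79*(-25)*(-12)) = (-51661 - 625)*(-73609 - 79*(-25)*(-12)) = -52286*(-73609 + 1975*(-12)) = -52286*(-73609 - 23700) = -52286*(-97309) = 5087898374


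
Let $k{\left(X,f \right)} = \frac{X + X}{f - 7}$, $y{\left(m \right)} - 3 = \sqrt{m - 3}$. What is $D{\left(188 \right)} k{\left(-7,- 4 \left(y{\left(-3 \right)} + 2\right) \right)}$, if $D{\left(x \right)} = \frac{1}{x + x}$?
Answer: $\frac{63}{51700} - \frac{7 i \sqrt{6}}{38775} \approx 0.0012186 - 0.0004422 i$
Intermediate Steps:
$y{\left(m \right)} = 3 + \sqrt{-3 + m}$ ($y{\left(m \right)} = 3 + \sqrt{m - 3} = 3 + \sqrt{-3 + m}$)
$D{\left(x \right)} = \frac{1}{2 x}$
$k{\left(X,f \right)} = \frac{2 X}{-7 + f}$
$D{\left(188 \right)} k{\left(-7,- 4 \left(y{\left(-3 \right)} + 2\right) \right)} = \frac{1}{2 \cdot 188} \cdot 2 \left(-7\right) \frac{1}{-7 - 4 \left(\left(3 + \sqrt{-3 - 3}\right) + 2\right)} = \frac{1}{2} \cdot \frac{1}{188} \cdot 2 \left(-7\right) \frac{1}{-7 - 4 \left(\left(3 + \sqrt{-6}\right) + 2\right)} = \frac{2 \left(-7\right) \frac{1}{-7 - 4 \left(\left(3 + i \sqrt{6}\right) + 2\right)}}{376} = \frac{2 \left(-7\right) \frac{1}{-7 - 4 \left(5 + i \sqrt{6}\right)}}{376} = \frac{2 \left(-7\right) \frac{1}{-7 - \left(20 + 4 i \sqrt{6}\right)}}{376} = \frac{2 \left(-7\right) \frac{1}{-27 - 4 i \sqrt{6}}}{376} = \frac{\left(-14\right) \frac{1}{-27 - 4 i \sqrt{6}}}{376} = - \frac{7}{188 \left(-27 - 4 i \sqrt{6}\right)}$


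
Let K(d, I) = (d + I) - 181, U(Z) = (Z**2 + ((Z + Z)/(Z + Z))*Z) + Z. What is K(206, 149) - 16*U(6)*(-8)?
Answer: 6318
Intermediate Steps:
U(Z) = Z**2 + 2*Z (U(Z) = (Z**2 + ((2*Z)/((2*Z)))*Z) + Z = (Z**2 + ((2*Z)*(1/(2*Z)))*Z) + Z = (Z**2 + 1*Z) + Z = (Z**2 + Z) + Z = (Z + Z**2) + Z = Z**2 + 2*Z)
K(d, I) = -181 + I + d (K(d, I) = (I + d) - 181 = -181 + I + d)
K(206, 149) - 16*U(6)*(-8) = (-181 + 149 + 206) - 16*(6*(2 + 6))*(-8) = 174 - 16*(6*8)*(-8) = 174 - 16*48*(-8) = 174 - 768*(-8) = 174 - 1*(-6144) = 174 + 6144 = 6318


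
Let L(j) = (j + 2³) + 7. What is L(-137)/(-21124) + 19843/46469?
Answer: 212416375/490805578 ≈ 0.43279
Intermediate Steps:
L(j) = 15 + j (L(j) = (j + 8) + 7 = (8 + j) + 7 = 15 + j)
L(-137)/(-21124) + 19843/46469 = (15 - 137)/(-21124) + 19843/46469 = -122*(-1/21124) + 19843*(1/46469) = 61/10562 + 19843/46469 = 212416375/490805578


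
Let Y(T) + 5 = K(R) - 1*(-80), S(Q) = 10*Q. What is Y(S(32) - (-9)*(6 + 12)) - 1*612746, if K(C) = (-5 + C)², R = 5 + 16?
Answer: -612415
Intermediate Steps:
R = 21
Y(T) = 331 (Y(T) = -5 + ((-5 + 21)² - 1*(-80)) = -5 + (16² + 80) = -5 + (256 + 80) = -5 + 336 = 331)
Y(S(32) - (-9)*(6 + 12)) - 1*612746 = 331 - 1*612746 = 331 - 612746 = -612415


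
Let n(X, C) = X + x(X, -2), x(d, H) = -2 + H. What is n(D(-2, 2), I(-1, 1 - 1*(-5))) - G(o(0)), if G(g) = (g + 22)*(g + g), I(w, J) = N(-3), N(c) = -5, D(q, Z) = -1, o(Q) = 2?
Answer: -101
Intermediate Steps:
I(w, J) = -5
G(g) = 2*g*(22 + g) (G(g) = (22 + g)*(2*g) = 2*g*(22 + g))
n(X, C) = -4 + X (n(X, C) = X + (-2 - 2) = X - 4 = -4 + X)
n(D(-2, 2), I(-1, 1 - 1*(-5))) - G(o(0)) = (-4 - 1) - 2*2*(22 + 2) = -5 - 2*2*24 = -5 - 1*96 = -5 - 96 = -101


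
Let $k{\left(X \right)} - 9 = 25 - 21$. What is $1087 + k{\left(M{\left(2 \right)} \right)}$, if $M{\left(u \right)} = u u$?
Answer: $1100$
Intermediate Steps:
$M{\left(u \right)} = u^{2}$
$k{\left(X \right)} = 13$ ($k{\left(X \right)} = 9 + \left(25 - 21\right) = 9 + 4 = 13$)
$1087 + k{\left(M{\left(2 \right)} \right)} = 1087 + 13 = 1100$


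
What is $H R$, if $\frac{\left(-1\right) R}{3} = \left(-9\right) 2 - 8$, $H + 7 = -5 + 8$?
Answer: $-312$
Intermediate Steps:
$H = -4$ ($H = -7 + \left(-5 + 8\right) = -7 + 3 = -4$)
$R = 78$ ($R = - 3 \left(\left(-9\right) 2 - 8\right) = - 3 \left(-18 - 8\right) = \left(-3\right) \left(-26\right) = 78$)
$H R = \left(-4\right) 78 = -312$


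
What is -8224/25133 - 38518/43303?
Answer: -1324196766/1088334299 ≈ -1.2167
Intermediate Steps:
-8224/25133 - 38518/43303 = -1324196766/1088334299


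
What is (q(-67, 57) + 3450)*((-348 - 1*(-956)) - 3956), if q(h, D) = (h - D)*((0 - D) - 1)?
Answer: -35629416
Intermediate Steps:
q(h, D) = (-1 - D)*(h - D) (q(h, D) = (h - D)*(-D - 1) = (h - D)*(-1 - D) = (-1 - D)*(h - D))
(q(-67, 57) + 3450)*((-348 - 1*(-956)) - 3956) = ((57 + 57² - 1*(-67) - 1*57*(-67)) + 3450)*((-348 - 1*(-956)) - 3956) = ((57 + 3249 + 67 + 3819) + 3450)*((-348 + 956) - 3956) = (7192 + 3450)*(608 - 3956) = 10642*(-3348) = -35629416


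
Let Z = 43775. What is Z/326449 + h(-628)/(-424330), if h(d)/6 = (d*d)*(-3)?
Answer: 1168003884619/69261052085 ≈ 16.864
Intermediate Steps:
h(d) = -18*d**2 (h(d) = 6*((d*d)*(-3)) = 6*(d**2*(-3)) = 6*(-3*d**2) = -18*d**2)
Z/326449 + h(-628)/(-424330) = 43775/326449 - 18*(-628)**2/(-424330) = 43775*(1/326449) - 18*394384*(-1/424330) = 43775/326449 - 7098912*(-1/424330) = 43775/326449 + 3549456/212165 = 1168003884619/69261052085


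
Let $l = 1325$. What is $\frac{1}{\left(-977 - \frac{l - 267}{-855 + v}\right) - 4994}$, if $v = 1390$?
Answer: $- \frac{535}{3195543} \approx -0.00016742$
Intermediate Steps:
$\frac{1}{\left(-977 - \frac{l - 267}{-855 + v}\right) - 4994} = \frac{1}{\left(-977 - \frac{1325 - 267}{-855 + 1390}\right) - 4994} = \frac{1}{\left(-977 - \frac{1058}{535}\right) - 4994} = \frac{1}{- \frac{523753}{535} - 4994} = \frac{1}{- \frac{3195543}{535}} = - \frac{535}{3195543}$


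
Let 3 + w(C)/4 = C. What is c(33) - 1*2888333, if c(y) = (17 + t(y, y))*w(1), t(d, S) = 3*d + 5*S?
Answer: -2890581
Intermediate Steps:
w(C) = -12 + 4*C
c(y) = -136 - 64*y (c(y) = (17 + (3*y + 5*y))*(-12 + 4*1) = (17 + 8*y)*(-12 + 4) = (17 + 8*y)*(-8) = -136 - 64*y)
c(33) - 1*2888333 = (-136 - 64*33) - 1*2888333 = (-136 - 2112) - 2888333 = -2248 - 2888333 = -2890581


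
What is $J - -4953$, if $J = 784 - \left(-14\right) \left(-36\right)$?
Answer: $5233$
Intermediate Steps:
$J = 280$ ($J = 784 - 504 = 280$)
$J - -4953 = 280 - -4953 = 280 + 4953 = 5233$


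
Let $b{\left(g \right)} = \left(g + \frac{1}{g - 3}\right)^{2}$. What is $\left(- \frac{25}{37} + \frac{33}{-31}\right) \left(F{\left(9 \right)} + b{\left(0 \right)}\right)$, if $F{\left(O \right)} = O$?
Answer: $- \frac{163672}{10323} \approx -15.855$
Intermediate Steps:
$b{\left(g \right)} = \left(g + \frac{1}{-3 + g}\right)^{2}$
$\left(- \frac{25}{37} + \frac{33}{-31}\right) \left(F{\left(9 \right)} + b{\left(0 \right)}\right) = \left(- \frac{25}{37} + \frac{33}{-31}\right) \left(9 + \frac{\left(1 + 0^{2} - 0\right)^{2}}{\left(-3 + 0\right)^{2}}\right) = \left(\left(-25\right) \frac{1}{37} + 33 \left(- \frac{1}{31}\right)\right) \left(9 + \frac{\left(1 + 0 + 0\right)^{2}}{9}\right) = \left(- \frac{25}{37} - \frac{33}{31}\right) \left(9 + \frac{1^{2}}{9}\right) = - \frac{1996 \left(9 + \frac{1}{9} \cdot 1\right)}{1147} = - \frac{1996 \left(9 + \frac{1}{9}\right)}{1147} = \left(- \frac{1996}{1147}\right) \frac{82}{9} = - \frac{163672}{10323}$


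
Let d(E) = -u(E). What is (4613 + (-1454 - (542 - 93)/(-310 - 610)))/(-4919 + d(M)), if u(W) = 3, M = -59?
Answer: -2906729/4528240 ≈ -0.64191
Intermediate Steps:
d(E) = -3 (d(E) = -1*3 = -3)
(4613 + (-1454 - (542 - 93)/(-310 - 610)))/(-4919 + d(M)) = (4613 + (-1454 - (542 - 93)/(-310 - 610)))/(-4919 - 3) = (4613 + (-1454 - 449/(-920)))/(-4922) = (4613 + (-1454 - 449*(-1)/920))*(-1/4922) = (4613 + (-1454 - 1*(-449/920)))*(-1/4922) = (4613 + (-1454 + 449/920))*(-1/4922) = (4613 - 1337231/920)*(-1/4922) = (2906729/920)*(-1/4922) = -2906729/4528240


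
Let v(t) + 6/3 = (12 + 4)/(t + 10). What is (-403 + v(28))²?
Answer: 59089969/361 ≈ 1.6368e+5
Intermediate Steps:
v(t) = -2 + 16/(10 + t) (v(t) = -2 + (12 + 4)/(t + 10) = -2 + 16/(10 + t))
(-403 + v(28))² = (-403 + 2*(-2 - 1*28)/(10 + 28))² = (-403 + 2*(-2 - 28)/38)² = (-403 + 2*(1/38)*(-30))² = (-403 - 30/19)² = (-7687/19)² = 59089969/361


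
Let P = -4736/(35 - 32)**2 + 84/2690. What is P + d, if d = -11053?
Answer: -140166107/12105 ≈ -11579.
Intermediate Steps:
P = -6369542/12105 (P = -4736/(3**2) + 84*(1/2690) = -4736/9 + 42/1345 = -6369542/12105 ≈ -526.19)
P + d = -6369542/12105 - 11053 = -140166107/12105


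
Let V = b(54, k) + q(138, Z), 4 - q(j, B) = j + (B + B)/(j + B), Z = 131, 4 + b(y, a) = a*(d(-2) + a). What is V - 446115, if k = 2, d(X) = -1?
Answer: -120041781/269 ≈ -4.4625e+5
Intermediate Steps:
b(y, a) = -4 + a*(-1 + a)
q(j, B) = 4 - j - 2*B/(B + j) (q(j, B) = 4 - (j + (B + B)/(j + B)) = 4 - (j + (2*B)/(B + j)) = 4 - (j + 2*B/(B + j)) = 4 + (-j - 2*B/(B + j)) = 4 - j - 2*B/(B + j))
V = -36846/269 (V = (-4 + 2² - 1*2) + (-1*138² + 2*131 + 4*138 - 1*131*138)/(131 + 138) = (-4 + 4 - 2) + (-1*19044 + 262 + 552 - 18078)/269 = -2 + (-19044 + 262 + 552 - 18078)/269 = -2 + (1/269)*(-36308) = -2 - 36308/269 = -36846/269 ≈ -136.97)
V - 446115 = -36846/269 - 446115 = -120041781/269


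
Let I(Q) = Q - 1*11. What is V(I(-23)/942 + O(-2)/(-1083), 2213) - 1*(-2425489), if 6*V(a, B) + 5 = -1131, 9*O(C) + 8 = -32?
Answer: 7275899/3 ≈ 2.4253e+6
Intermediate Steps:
O(C) = -40/9 (O(C) = -8/9 + (1/9)*(-32) = -8/9 - 32/9 = -40/9)
I(Q) = -11 + Q (I(Q) = Q - 11 = -11 + Q)
V(a, B) = -568/3 (V(a, B) = -5/6 + (1/6)*(-1131) = -5/6 - 377/2 = -568/3)
V(I(-23)/942 + O(-2)/(-1083), 2213) - 1*(-2425489) = -568/3 - 1*(-2425489) = -568/3 + 2425489 = 7275899/3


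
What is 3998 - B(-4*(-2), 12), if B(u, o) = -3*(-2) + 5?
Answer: 3987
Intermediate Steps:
B(u, o) = 11 (B(u, o) = 6 + 5 = 11)
3998 - B(-4*(-2), 12) = 3998 - 1*11 = 3998 - 11 = 3987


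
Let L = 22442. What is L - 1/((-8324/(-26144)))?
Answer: 46695266/2081 ≈ 22439.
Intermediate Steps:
L - 1/((-8324/(-26144))) = 22442 - 1/((-8324/(-26144))) = 22442 - 1/((-8324*(-1/26144))) = 22442 - 1/2081/6536 = 22442 - 1*6536/2081 = 22442 - 6536/2081 = 46695266/2081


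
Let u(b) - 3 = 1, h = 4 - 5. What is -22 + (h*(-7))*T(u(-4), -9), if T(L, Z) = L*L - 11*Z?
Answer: 783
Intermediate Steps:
h = -1
u(b) = 4 (u(b) = 3 + 1 = 4)
T(L, Z) = L² - 11*Z
-22 + (h*(-7))*T(u(-4), -9) = -22 + (-1*(-7))*(4² - 11*(-9)) = -22 + 7*(16 + 99) = -22 + 7*115 = -22 + 805 = 783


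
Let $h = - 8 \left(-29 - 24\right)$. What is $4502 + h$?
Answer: $4926$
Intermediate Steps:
$h = 424$ ($h = \left(-8\right) \left(-53\right) = 424$)
$4502 + h = 4502 + 424 = 4926$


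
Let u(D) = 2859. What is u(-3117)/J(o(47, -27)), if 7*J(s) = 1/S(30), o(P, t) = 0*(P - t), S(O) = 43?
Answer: 860559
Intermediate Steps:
o(P, t) = 0
J(s) = 1/301 (J(s) = (⅐)/43 = (⅐)*(1/43) = 1/301)
u(-3117)/J(o(47, -27)) = 2859/(1/301) = 2859*301 = 860559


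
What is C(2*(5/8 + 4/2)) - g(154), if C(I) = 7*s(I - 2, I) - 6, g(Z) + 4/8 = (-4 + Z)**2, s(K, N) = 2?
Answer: -44983/2 ≈ -22492.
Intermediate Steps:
g(Z) = -1/2 + (-4 + Z)**2
C(I) = 8 (C(I) = 7*2 - 6 = 14 - 6 = 8)
C(2*(5/8 + 4/2)) - g(154) = 8 - (-1/2 + (-4 + 154)**2) = 8 - (-1/2 + 150**2) = 8 - (-1/2 + 22500) = 8 - 1*44999/2 = 8 - 44999/2 = -44983/2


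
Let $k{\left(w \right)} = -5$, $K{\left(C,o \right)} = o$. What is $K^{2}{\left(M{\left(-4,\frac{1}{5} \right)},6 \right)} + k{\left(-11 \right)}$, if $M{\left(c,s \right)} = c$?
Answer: $31$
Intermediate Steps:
$K^{2}{\left(M{\left(-4,\frac{1}{5} \right)},6 \right)} + k{\left(-11 \right)} = 6^{2} - 5 = 36 - 5 = 31$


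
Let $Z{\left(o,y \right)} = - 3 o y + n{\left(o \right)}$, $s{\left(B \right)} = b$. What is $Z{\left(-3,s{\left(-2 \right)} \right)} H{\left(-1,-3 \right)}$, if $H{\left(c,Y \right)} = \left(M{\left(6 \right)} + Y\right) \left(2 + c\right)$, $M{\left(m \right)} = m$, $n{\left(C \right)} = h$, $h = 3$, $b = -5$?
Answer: $-126$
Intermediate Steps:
$n{\left(C \right)} = 3$
$s{\left(B \right)} = -5$
$Z{\left(o,y \right)} = 3 - 3 o y$ ($Z{\left(o,y \right)} = - 3 o y + 3 = 3 - 3 o y$)
$H{\left(c,Y \right)} = \left(2 + c\right) \left(6 + Y\right)$ ($H{\left(c,Y \right)} = \left(6 + Y\right) \left(2 + c\right) = \left(2 + c\right) \left(6 + Y\right)$)
$Z{\left(-3,s{\left(-2 \right)} \right)} H{\left(-1,-3 \right)} = \left(3 - \left(-9\right) \left(-5\right)\right) \left(12 + 2 \left(-3\right) + 6 \left(-1\right) - -3\right) = \left(3 - 45\right) \left(12 - 6 - 6 + 3\right) = \left(-42\right) 3 = -126$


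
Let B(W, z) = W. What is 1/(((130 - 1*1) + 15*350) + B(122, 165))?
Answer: 1/5501 ≈ 0.00018179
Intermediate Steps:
1/(((130 - 1*1) + 15*350) + B(122, 165)) = 1/(((130 - 1*1) + 15*350) + 122) = 1/(((130 - 1) + 5250) + 122) = 1/((129 + 5250) + 122) = 1/(5379 + 122) = 1/5501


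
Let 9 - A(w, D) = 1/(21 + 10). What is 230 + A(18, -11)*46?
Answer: 19918/31 ≈ 642.52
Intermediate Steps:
A(w, D) = 278/31 (A(w, D) = 9 - 1/(21 + 10) = 9 - 1/31 = 278/31)
230 + A(18, -11)*46 = 230 + (278/31)*46 = 230 + 12788/31 = 19918/31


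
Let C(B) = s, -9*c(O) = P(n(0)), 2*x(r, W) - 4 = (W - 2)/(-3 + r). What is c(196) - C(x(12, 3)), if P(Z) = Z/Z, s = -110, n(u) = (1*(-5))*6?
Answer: 989/9 ≈ 109.89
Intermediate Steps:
n(u) = -30 (n(u) = -5*6 = -30)
x(r, W) = 2 + (-2 + W)/(2*(-3 + r)) (x(r, W) = 2 + ((W - 2)/(-3 + r))/2 = 2 + ((-2 + W)/(-3 + r))/2 = 2 + (-2 + W)/(2*(-3 + r)))
P(Z) = 1
c(O) = -⅑ (c(O) = -⅑*1 = -⅑)
C(B) = -110
c(196) - C(x(12, 3)) = -⅑ - 1*(-110) = -⅑ + 110 = 989/9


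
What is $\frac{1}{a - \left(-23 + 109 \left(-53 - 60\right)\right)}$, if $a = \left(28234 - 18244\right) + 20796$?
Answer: $\frac{1}{43126} \approx 2.3188 \cdot 10^{-5}$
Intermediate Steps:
$a = 30786$ ($a = 9990 + 20796 = 30786$)
$\frac{1}{a - \left(-23 + 109 \left(-53 - 60\right)\right)} = \frac{1}{30786 - \left(-23 + 109 \left(-53 - 60\right)\right)} = \frac{1}{30786 + \left(23 - -12317\right)} = \frac{1}{30786 + \left(23 + 12317\right)} = \frac{1}{30786 + 12340} = \frac{1}{43126}$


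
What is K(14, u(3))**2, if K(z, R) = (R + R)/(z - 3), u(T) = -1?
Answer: 4/121 ≈ 0.033058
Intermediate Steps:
K(z, R) = 2*R/(-3 + z) (K(z, R) = (2*R)/(-3 + z) = 2*R/(-3 + z))
K(14, u(3))**2 = (2*(-1)/(-3 + 14))**2 = (2*(-1)/11)**2 = (2*(-1)*(1/11))**2 = (-2/11)**2 = 4/121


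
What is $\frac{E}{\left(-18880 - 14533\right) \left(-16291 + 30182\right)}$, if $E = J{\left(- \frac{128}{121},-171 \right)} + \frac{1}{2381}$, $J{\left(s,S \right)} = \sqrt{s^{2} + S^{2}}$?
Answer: $- \frac{1}{1105117299523} - \frac{\sqrt{428133865}}{56160937943} \approx -3.6843 \cdot 10^{-7}$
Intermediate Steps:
$J{\left(s,S \right)} = \sqrt{S^{2} + s^{2}}$
$E = \frac{1}{2381} + \frac{\sqrt{428133865}}{121}$ ($E = \sqrt{\left(-171\right)^{2} + \left(- \frac{128}{121}\right)^{2}} + \frac{1}{2381} = \sqrt{29241 + \left(\left(-128\right) \frac{1}{121}\right)^{2}} + \frac{1}{2381} = \sqrt{29241 + \left(- \frac{128}{121}\right)^{2}} + \frac{1}{2381} = \sqrt{29241 + \frac{16384}{14641}} + \frac{1}{2381} = \sqrt{\frac{428133865}{14641}} + \frac{1}{2381} = \frac{\sqrt{428133865}}{121} + \frac{1}{2381} = \frac{1}{2381} + \frac{\sqrt{428133865}}{121} \approx 171.0$)
$\frac{E}{\left(-18880 - 14533\right) \left(-16291 + 30182\right)} = \frac{\frac{1}{2381} + \frac{\sqrt{428133865}}{121}}{\left(-18880 - 14533\right) \left(-16291 + 30182\right)} = \frac{\frac{1}{2381} + \frac{\sqrt{428133865}}{121}}{\left(-33413\right) 13891} = \frac{\frac{1}{2381} + \frac{\sqrt{428133865}}{121}}{-464139983} = \left(\frac{1}{2381} + \frac{\sqrt{428133865}}{121}\right) \left(- \frac{1}{464139983}\right) = - \frac{1}{1105117299523} - \frac{\sqrt{428133865}}{56160937943}$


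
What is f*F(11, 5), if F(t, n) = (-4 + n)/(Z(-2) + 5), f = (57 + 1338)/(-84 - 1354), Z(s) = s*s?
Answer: -155/1438 ≈ -0.10779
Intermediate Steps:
Z(s) = s²
f = -1395/1438 (f = 1395/(-1438) = 1395*(-1/1438) = -1395/1438 ≈ -0.97010)
F(t, n) = -4/9 + n/9 (F(t, n) = (-4 + n)/((-2)² + 5) = (-4 + n)/(4 + 5) = (-4 + n)/9 = (-4 + n)*(⅑) = -4/9 + n/9)
f*F(11, 5) = -1395*(-4/9 + (⅑)*5)/1438 = -1395*(-4/9 + 5/9)/1438 = -1395/1438*⅑ = -155/1438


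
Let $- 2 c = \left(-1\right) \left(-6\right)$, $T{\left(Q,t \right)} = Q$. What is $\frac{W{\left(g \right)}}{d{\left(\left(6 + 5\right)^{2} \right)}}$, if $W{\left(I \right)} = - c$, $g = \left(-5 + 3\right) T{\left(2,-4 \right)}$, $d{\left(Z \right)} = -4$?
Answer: $- \frac{3}{4} \approx -0.75$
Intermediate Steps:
$c = -3$ ($c = - \frac{\left(-1\right) \left(-6\right)}{2} = \left(- \frac{1}{2}\right) 6 = -3$)
$g = -4$ ($g = \left(-5 + 3\right) 2 = \left(-2\right) 2 = -4$)
$W{\left(I \right)} = 3$ ($W{\left(I \right)} = \left(-1\right) \left(-3\right) = 3$)
$\frac{W{\left(g \right)}}{d{\left(\left(6 + 5\right)^{2} \right)}} = \frac{3}{-4} = 3 \left(- \frac{1}{4}\right) = - \frac{3}{4}$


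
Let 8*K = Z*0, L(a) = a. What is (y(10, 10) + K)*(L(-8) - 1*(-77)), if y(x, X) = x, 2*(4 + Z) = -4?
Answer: 690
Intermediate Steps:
Z = -6 (Z = -4 + (½)*(-4) = -4 - 2 = -6)
K = 0 (K = (-6*0)/8 = (⅛)*0 = 0)
(y(10, 10) + K)*(L(-8) - 1*(-77)) = (10 + 0)*(-8 - 1*(-77)) = 10*(-8 + 77) = 10*69 = 690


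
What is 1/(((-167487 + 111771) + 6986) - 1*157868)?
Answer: -1/206598 ≈ -4.8403e-6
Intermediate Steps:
1/(((-167487 + 111771) + 6986) - 1*157868) = 1/((-55716 + 6986) - 157868) = 1/(-48730 - 157868) = 1/(-206598) = -1/206598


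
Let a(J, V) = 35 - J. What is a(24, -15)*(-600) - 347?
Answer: -6947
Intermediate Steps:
a(24, -15)*(-600) - 347 = (35 - 1*24)*(-600) - 347 = (35 - 24)*(-600) - 347 = 11*(-600) - 347 = -6600 - 347 = -6947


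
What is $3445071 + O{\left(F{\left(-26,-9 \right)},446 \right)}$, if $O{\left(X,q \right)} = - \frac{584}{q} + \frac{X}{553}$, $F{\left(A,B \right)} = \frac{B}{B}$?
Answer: $\frac{424842549396}{123319} \approx 3.4451 \cdot 10^{6}$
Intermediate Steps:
$F{\left(A,B \right)} = 1$
$O{\left(X,q \right)} = - \frac{584}{q} + \frac{X}{553}$ ($O{\left(X,q \right)} = - \frac{584}{q} + X \frac{1}{553} = - \frac{584}{q} + \frac{X}{553}$)
$3445071 + O{\left(F{\left(-26,-9 \right)},446 \right)} = 3445071 + \left(- \frac{584}{446} + \frac{1}{553} \cdot 1\right) = 3445071 + \left(\left(-584\right) \frac{1}{446} + \frac{1}{553}\right) = 3445071 + \left(- \frac{292}{223} + \frac{1}{553}\right) = 3445071 - \frac{161253}{123319} = \frac{424842549396}{123319}$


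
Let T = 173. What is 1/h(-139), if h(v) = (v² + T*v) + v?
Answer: -1/4865 ≈ -0.00020555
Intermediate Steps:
h(v) = v² + 174*v (h(v) = (v² + 173*v) + v = v² + 174*v)
1/h(-139) = 1/(-139*(174 - 139)) = 1/(-139*35) = 1/(-4865) = -1/4865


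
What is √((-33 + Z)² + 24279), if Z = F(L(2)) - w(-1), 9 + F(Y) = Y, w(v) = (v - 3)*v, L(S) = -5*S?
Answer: √27415 ≈ 165.57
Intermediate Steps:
w(v) = v*(-3 + v) (w(v) = (-3 + v)*v = v*(-3 + v))
F(Y) = -9 + Y
Z = -23 (Z = (-9 - 5*2) - (-1)*(-3 - 1) = (-9 - 10) - (-1)*(-4) = -19 - 1*4 = -19 - 4 = -23)
√((-33 + Z)² + 24279) = √((-33 - 23)² + 24279) = √((-56)² + 24279) = √(3136 + 24279) = √27415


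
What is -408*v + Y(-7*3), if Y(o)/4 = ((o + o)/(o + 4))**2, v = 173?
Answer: -20391720/289 ≈ -70560.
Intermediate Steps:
Y(o) = 16*o**2/(4 + o)**2 (Y(o) = 4*((o + o)/(o + 4))**2 = 4*((2*o)/(4 + o))**2 = 4*(2*o/(4 + o))**2 = 4*(4*o**2/(4 + o)**2) = 16*o**2/(4 + o)**2)
-408*v + Y(-7*3) = -408*173 + 16*(-7*3)**2/(4 - 7*3)**2 = -70584 + 16*(-21)**2/(4 - 21)**2 = -70584 + 16*441/(-17)**2 = -70584 + 16*441*(1/289) = -70584 + 7056/289 = -20391720/289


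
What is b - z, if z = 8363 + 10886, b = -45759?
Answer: -65008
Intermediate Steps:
z = 19249
b - z = -45759 - 1*19249 = -45759 - 19249 = -65008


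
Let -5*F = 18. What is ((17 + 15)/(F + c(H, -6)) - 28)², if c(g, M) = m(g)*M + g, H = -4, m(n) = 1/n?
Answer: 4112784/3721 ≈ 1105.3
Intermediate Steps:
F = -18/5 (F = -⅕*18 = -18/5 ≈ -3.6000)
c(g, M) = g + M/g (c(g, M) = M/g + g = g + M/g)
((17 + 15)/(F + c(H, -6)) - 28)² = ((17 + 15)/(-18/5 + (-4 - 6/(-4))) - 28)² = (32/(-18/5 + (-4 - 6*(-¼))) - 28)² = (32/(-18/5 + (-4 + 3/2)) - 28)² = (32/(-18/5 - 5/2) - 28)² = (32/(-61/10) - 28)² = (32*(-10/61) - 28)² = (-320/61 - 28)² = (-2028/61)² = 4112784/3721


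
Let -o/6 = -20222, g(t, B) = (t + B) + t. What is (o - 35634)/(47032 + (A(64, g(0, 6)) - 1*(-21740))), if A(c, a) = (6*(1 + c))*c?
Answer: 14283/15622 ≈ 0.91429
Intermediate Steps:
g(t, B) = B + 2*t (g(t, B) = (B + t) + t = B + 2*t)
o = 121332 (o = -6*(-20222) = 121332)
A(c, a) = c*(6 + 6*c) (A(c, a) = (6 + 6*c)*c = c*(6 + 6*c))
(o - 35634)/(47032 + (A(64, g(0, 6)) - 1*(-21740))) = (121332 - 35634)/(47032 + (6*64*(1 + 64) - 1*(-21740))) = 85698/(47032 + (6*64*65 + 21740)) = 85698/(47032 + (24960 + 21740)) = 85698/(47032 + 46700) = 85698/93732 = 85698*(1/93732) = 14283/15622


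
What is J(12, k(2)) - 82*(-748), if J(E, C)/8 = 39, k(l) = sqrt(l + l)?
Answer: 61648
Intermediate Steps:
k(l) = sqrt(2)*sqrt(l) (k(l) = sqrt(2*l) = sqrt(2)*sqrt(l))
J(E, C) = 312 (J(E, C) = 8*39 = 312)
J(12, k(2)) - 82*(-748) = 312 - 82*(-748) = 312 + 61336 = 61648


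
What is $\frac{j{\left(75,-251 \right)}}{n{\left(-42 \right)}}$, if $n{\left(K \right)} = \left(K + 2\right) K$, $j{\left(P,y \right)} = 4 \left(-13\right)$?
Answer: $- \frac{13}{420} \approx -0.030952$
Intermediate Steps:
$j{\left(P,y \right)} = -52$
$n{\left(K \right)} = K \left(2 + K\right)$ ($n{\left(K \right)} = \left(2 + K\right) K = K \left(2 + K\right)$)
$\frac{j{\left(75,-251 \right)}}{n{\left(-42 \right)}} = - \frac{52}{\left(-42\right) \left(2 - 42\right)} = - \frac{52}{\left(-42\right) \left(-40\right)} = - \frac{52}{1680} = \left(-52\right) \frac{1}{1680} = - \frac{13}{420}$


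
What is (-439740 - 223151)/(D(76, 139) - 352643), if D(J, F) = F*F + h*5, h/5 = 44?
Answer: 662891/332222 ≈ 1.9953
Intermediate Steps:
h = 220 (h = 5*44 = 220)
D(J, F) = 1100 + F² (D(J, F) = F*F + 220*5 = F² + 1100 = 1100 + F²)
(-439740 - 223151)/(D(76, 139) - 352643) = (-439740 - 223151)/((1100 + 139²) - 352643) = -662891/((1100 + 19321) - 352643) = -662891/(20421 - 352643) = -662891/(-332222) = -662891*(-1/332222) = 662891/332222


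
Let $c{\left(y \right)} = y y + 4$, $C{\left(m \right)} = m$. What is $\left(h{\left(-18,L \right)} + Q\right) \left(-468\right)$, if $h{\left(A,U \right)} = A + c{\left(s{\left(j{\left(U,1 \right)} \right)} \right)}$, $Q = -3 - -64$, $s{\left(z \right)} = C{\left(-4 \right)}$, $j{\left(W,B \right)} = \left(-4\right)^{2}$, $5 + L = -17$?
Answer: $-29484$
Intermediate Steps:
$L = -22$ ($L = -5 - 17 = -22$)
$j{\left(W,B \right)} = 16$
$s{\left(z \right)} = -4$
$c{\left(y \right)} = 4 + y^{2}$ ($c{\left(y \right)} = y^{2} + 4 = 4 + y^{2}$)
$Q = 61$ ($Q = -3 + 64 = 61$)
$h{\left(A,U \right)} = 20 + A$ ($h{\left(A,U \right)} = A + \left(4 + \left(-4\right)^{2}\right) = A + \left(4 + 16\right) = A + 20 = 20 + A$)
$\left(h{\left(-18,L \right)} + Q\right) \left(-468\right) = \left(\left(20 - 18\right) + 61\right) \left(-468\right) = \left(2 + 61\right) \left(-468\right) = 63 \left(-468\right) = -29484$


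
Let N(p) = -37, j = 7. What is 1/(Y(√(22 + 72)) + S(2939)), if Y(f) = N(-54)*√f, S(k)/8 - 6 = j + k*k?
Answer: 1/(69101872 - 37*94^(¼)) ≈ 1.4471e-8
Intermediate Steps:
S(k) = 104 + 8*k² (S(k) = 48 + 8*(7 + k*k) = 48 + 8*(7 + k²) = 48 + (56 + 8*k²) = 104 + 8*k²)
Y(f) = -37*√f
1/(Y(√(22 + 72)) + S(2939)) = 1/(-37*(22 + 72)^(¼) + (104 + 8*2939²)) = 1/(-37*94^(¼) + (104 + 8*8637721)) = 1/(-37*94^(¼) + (104 + 69101768)) = 1/(-37*94^(¼) + 69101872) = 1/(69101872 - 37*94^(¼))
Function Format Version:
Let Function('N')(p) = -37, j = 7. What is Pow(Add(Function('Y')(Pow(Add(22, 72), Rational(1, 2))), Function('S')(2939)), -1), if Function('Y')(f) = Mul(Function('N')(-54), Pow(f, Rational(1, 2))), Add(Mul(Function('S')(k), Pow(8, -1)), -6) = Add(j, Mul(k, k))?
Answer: Pow(Add(69101872, Mul(-37, Pow(94, Rational(1, 4)))), -1) ≈ 1.4471e-8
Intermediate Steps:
Function('S')(k) = Add(104, Mul(8, Pow(k, 2))) (Function('S')(k) = Add(48, Mul(8, Add(7, Mul(k, k)))) = Add(48, Mul(8, Add(7, Pow(k, 2)))) = Add(48, Add(56, Mul(8, Pow(k, 2)))) = Add(104, Mul(8, Pow(k, 2))))
Function('Y')(f) = Mul(-37, Pow(f, Rational(1, 2)))
Pow(Add(Function('Y')(Pow(Add(22, 72), Rational(1, 2))), Function('S')(2939)), -1) = Pow(Add(Mul(-37, Pow(Pow(Add(22, 72), Rational(1, 2)), Rational(1, 2))), Add(104, Mul(8, Pow(2939, 2)))), -1) = Pow(Add(Mul(-37, Pow(Pow(94, Rational(1, 2)), Rational(1, 2))), Add(104, Mul(8, 8637721))), -1) = Pow(Add(Mul(-37, Pow(94, Rational(1, 4))), Add(104, 69101768)), -1) = Pow(Add(Mul(-37, Pow(94, Rational(1, 4))), 69101872), -1) = Pow(Add(69101872, Mul(-37, Pow(94, Rational(1, 4)))), -1)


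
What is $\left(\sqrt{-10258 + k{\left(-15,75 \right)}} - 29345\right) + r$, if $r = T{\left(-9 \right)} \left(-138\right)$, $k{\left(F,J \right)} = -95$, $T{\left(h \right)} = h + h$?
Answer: $-26861 + i \sqrt{10353} \approx -26861.0 + 101.75 i$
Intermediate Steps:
$T{\left(h \right)} = 2 h$
$r = 2484$ ($r = 2 \left(-9\right) \left(-138\right) = \left(-18\right) \left(-138\right) = 2484$)
$\left(\sqrt{-10258 + k{\left(-15,75 \right)}} - 29345\right) + r = \left(\sqrt{-10258 - 95} - 29345\right) + 2484 = \left(\sqrt{-10353} - 29345\right) + 2484 = \left(i \sqrt{10353} - 29345\right) + 2484 = \left(-29345 + i \sqrt{10353}\right) + 2484 = -26861 + i \sqrt{10353}$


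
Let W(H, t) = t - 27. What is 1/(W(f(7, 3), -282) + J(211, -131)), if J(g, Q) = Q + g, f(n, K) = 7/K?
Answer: -1/229 ≈ -0.0043668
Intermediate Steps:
W(H, t) = -27 + t
1/(W(f(7, 3), -282) + J(211, -131)) = 1/((-27 - 282) + (-131 + 211)) = 1/(-309 + 80) = 1/(-229) = -1/229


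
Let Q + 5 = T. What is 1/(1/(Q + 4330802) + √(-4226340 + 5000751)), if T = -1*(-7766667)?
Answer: -12097464/113333992958103166655 + 146348635231296*√774411/113333992958103166655 ≈ 0.0011364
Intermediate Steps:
T = 7766667
Q = 7766662 (Q = -5 + 7766667 = 7766662)
1/(1/(Q + 4330802) + √(-4226340 + 5000751)) = 1/(1/(7766662 + 4330802) + √(-4226340 + 5000751)) = 1/(1/12097464 + √774411)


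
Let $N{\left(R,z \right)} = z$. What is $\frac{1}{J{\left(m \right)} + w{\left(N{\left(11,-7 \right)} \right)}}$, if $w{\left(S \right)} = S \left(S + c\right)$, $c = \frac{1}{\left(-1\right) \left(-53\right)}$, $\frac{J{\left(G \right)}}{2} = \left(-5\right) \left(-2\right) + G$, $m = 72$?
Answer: $\frac{53}{11282} \approx 0.0046977$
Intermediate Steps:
$J{\left(G \right)} = 20 + 2 G$ ($J{\left(G \right)} = 2 \left(\left(-5\right) \left(-2\right) + G\right) = 2 \left(10 + G\right) = 20 + 2 G$)
$c = \frac{1}{53} \approx 0.018868$
$w{\left(S \right)} = S \left(\frac{1}{53} + S\right)$ ($w{\left(S \right)} = S \left(S + \frac{1}{53}\right) = S \left(\frac{1}{53} + S\right)$)
$\frac{1}{J{\left(m \right)} + w{\left(N{\left(11,-7 \right)} \right)}} = \frac{1}{\left(20 + 2 \cdot 72\right) - 7 \left(\frac{1}{53} - 7\right)} = \frac{1}{\left(20 + 144\right) - - \frac{2590}{53}} = \frac{1}{164 + \frac{2590}{53}} = \frac{1}{\frac{11282}{53}} = \frac{53}{11282}$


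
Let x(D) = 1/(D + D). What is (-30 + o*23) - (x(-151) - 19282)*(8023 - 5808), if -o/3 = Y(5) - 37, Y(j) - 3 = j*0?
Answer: 12899009907/302 ≈ 4.2712e+7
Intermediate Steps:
Y(j) = 3 (Y(j) = 3 + j*0 = 3 + 0 = 3)
o = 102 (o = -3*(3 - 37) = -3*(-34) = 102)
x(D) = 1/(2*D)
(-30 + o*23) - (x(-151) - 19282)*(8023 - 5808) = (-30 + 102*23) - ((½)/(-151) - 19282)*(8023 - 5808) = (-30 + 2346) - ((½)*(-1/151) - 19282)*2215 = 2316 - (-1/302 - 19282)*2215 = 2316 - (-5823165)*2215/302 = 2316 - 1*(-12898310475/302) = 2316 + 12898310475/302 = 12899009907/302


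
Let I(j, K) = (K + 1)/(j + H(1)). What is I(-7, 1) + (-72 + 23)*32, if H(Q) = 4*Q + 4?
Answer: -1566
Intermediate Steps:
H(Q) = 4 + 4*Q
I(j, K) = (1 + K)/(8 + j) (I(j, K) = (K + 1)/(j + (4 + 4*1)) = (1 + K)/(j + (4 + 4)) = (1 + K)/(j + 8) = (1 + K)/(8 + j))
I(-7, 1) + (-72 + 23)*32 = (1 + 1)/(8 - 7) + (-72 + 23)*32 = 2/1 - 49*32 = 1*2 - 1568 = 2 - 1568 = -1566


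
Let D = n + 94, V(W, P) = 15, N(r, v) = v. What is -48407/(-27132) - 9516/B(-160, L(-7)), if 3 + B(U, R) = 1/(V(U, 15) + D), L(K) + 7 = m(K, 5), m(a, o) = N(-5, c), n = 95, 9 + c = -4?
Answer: 4053842425/1275204 ≈ 3179.0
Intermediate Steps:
c = -13 (c = -9 - 4 = -13)
m(a, o) = -13
L(K) = -20 (L(K) = -7 - 13 = -20)
D = 189 (D = 95 + 94 = 189)
B(U, R) = -611/204 (B(U, R) = -3 + 1/(15 + 189) = -3 + 1/204 = -611/204)
-48407/(-27132) - 9516/B(-160, L(-7)) = -48407/(-27132) - 9516/(-611/204) = -48407*(-1/27132) - 9516*(-204/611) = 48407/27132 + 149328/47 = 4053842425/1275204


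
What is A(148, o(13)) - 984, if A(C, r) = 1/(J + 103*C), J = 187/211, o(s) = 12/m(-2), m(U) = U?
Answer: -3165204053/3216671 ≈ -984.00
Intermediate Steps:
o(s) = -6 (o(s) = 12/(-2) = 12*(-1/2) = -6)
J = 187/211 (J = 187*(1/211) = 187/211 ≈ 0.88626)
A(C, r) = 1/(187/211 + 103*C)
A(148, o(13)) - 984 = 211/(187 + 21733*148) - 984 = 211/(187 + 3216484) - 984 = 211/3216671 - 984 = -3165204053/3216671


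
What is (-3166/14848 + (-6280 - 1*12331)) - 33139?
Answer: -384193583/7424 ≈ -51750.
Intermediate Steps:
(-3166/14848 + (-6280 - 1*12331)) - 33139 = (-3166*1/14848 + (-6280 - 12331)) - 33139 = (-1583/7424 - 18611) - 33139 = -138169647/7424 - 33139 = -384193583/7424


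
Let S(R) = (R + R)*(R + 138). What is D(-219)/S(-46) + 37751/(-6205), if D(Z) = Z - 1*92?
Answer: -317594709/52519120 ≈ -6.0472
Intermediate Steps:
D(Z) = -92 + Z (D(Z) = Z - 92 = -92 + Z)
S(R) = 2*R*(138 + R) (S(R) = (2*R)*(138 + R) = 2*R*(138 + R))
D(-219)/S(-46) + 37751/(-6205) = (-92 - 219)/((2*(-46)*(138 - 46))) + 37751/(-6205) = -311/(2*(-46)*92) + 37751*(-1/6205) = -311/(-8464) - 37751/6205 = -311*(-1/8464) - 37751/6205 = 311/8464 - 37751/6205 = -317594709/52519120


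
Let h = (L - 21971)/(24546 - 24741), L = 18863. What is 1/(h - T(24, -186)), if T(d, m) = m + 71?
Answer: 65/8511 ≈ 0.0076372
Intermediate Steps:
T(d, m) = 71 + m
h = 1036/65 (h = (18863 - 21971)/(24546 - 24741) = -3108/(-195) = -3108*(-1/195) = 1036/65 ≈ 15.938)
1/(h - T(24, -186)) = 1/(1036/65 - (71 - 186)) = 1/(1036/65 - 1*(-115)) = 1/(1036/65 + 115) = 1/(8511/65) = 65/8511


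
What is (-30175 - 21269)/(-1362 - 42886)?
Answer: 12861/11062 ≈ 1.1626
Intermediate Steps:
(-30175 - 21269)/(-1362 - 42886) = -51444/(-44248) = -51444*(-1/44248) = 12861/11062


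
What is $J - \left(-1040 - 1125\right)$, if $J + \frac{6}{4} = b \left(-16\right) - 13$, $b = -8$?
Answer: $\frac{4557}{2} \approx 2278.5$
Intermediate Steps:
$J = \frac{227}{2}$ ($J = - \frac{3}{2} - -115 = - \frac{3}{2} + \left(128 - 13\right) = - \frac{3}{2} + 115 = \frac{227}{2} \approx 113.5$)
$J - \left(-1040 - 1125\right) = \frac{227}{2} - \left(-1040 - 1125\right) = \frac{227}{2} - -2165 = \frac{227}{2} + 2165 = \frac{4557}{2}$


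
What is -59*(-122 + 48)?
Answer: 4366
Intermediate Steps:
-59*(-122 + 48) = -59*(-74) = 4366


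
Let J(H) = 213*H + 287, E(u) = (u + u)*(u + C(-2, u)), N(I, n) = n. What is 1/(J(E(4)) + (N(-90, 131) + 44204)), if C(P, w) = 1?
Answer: 1/53142 ≈ 1.8818e-5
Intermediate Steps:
E(u) = 2*u*(1 + u) (E(u) = (u + u)*(u + 1) = (2*u)*(1 + u) = 2*u*(1 + u))
J(H) = 287 + 213*H
1/(J(E(4)) + (N(-90, 131) + 44204)) = 1/((287 + 213*(2*4*(1 + 4))) + (131 + 44204)) = 1/((287 + 213*(2*4*5)) + 44335) = 1/((287 + 213*40) + 44335) = 1/((287 + 8520) + 44335) = 1/(8807 + 44335) = 1/53142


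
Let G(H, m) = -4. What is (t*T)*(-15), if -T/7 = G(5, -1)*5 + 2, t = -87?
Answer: 164430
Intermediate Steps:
T = 126 (T = -7*(-4*5 + 2) = -7*(-20 + 2) = -7*(-18) = 126)
(t*T)*(-15) = -87*126*(-15) = -10962*(-15) = 164430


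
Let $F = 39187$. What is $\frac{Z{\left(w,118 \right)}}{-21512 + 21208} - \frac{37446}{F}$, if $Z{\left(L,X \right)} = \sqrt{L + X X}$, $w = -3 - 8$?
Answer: $- \frac{37446}{39187} - \frac{\sqrt{13913}}{304} \approx -1.3436$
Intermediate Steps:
$w = -11$ ($w = -3 - 8 = -11$)
$Z{\left(L,X \right)} = \sqrt{L + X^{2}}$
$\frac{Z{\left(w,118 \right)}}{-21512 + 21208} - \frac{37446}{F} = \frac{\sqrt{-11 + 118^{2}}}{-21512 + 21208} - \frac{37446}{39187} = \frac{\sqrt{-11 + 13924}}{-304} - \frac{37446}{39187} = \sqrt{13913} \left(- \frac{1}{304}\right) - \frac{37446}{39187} = - \frac{\sqrt{13913}}{304} - \frac{37446}{39187} = - \frac{37446}{39187} - \frac{\sqrt{13913}}{304}$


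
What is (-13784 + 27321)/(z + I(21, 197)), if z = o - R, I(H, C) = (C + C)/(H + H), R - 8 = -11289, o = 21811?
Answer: 284277/695129 ≈ 0.40896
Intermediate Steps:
R = -11281 (R = 8 - 11289 = -11281)
I(H, C) = C/H (I(H, C) = (2*C)/((2*H)) = (2*C)*(1/(2*H)) = C/H)
z = 33092 (z = 21811 - 1*(-11281) = 21811 + 11281 = 33092)
(-13784 + 27321)/(z + I(21, 197)) = (-13784 + 27321)/(33092 + 197/21) = 13537/(33092 + 197*(1/21)) = 13537/(33092 + 197/21) = 13537/(695129/21) = 13537*(21/695129) = 284277/695129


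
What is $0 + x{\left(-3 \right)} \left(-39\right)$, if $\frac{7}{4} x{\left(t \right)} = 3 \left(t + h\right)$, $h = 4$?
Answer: $- \frac{468}{7} \approx -66.857$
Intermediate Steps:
$x{\left(t \right)} = \frac{48}{7} + \frac{12 t}{7}$ ($x{\left(t \right)} = \frac{4 \cdot 3 \left(t + 4\right)}{7} = \frac{4 \cdot 3 \left(4 + t\right)}{7} = \frac{4 \left(12 + 3 t\right)}{7} = \frac{48}{7} + \frac{12 t}{7}$)
$0 + x{\left(-3 \right)} \left(-39\right) = 0 + \left(\frac{48}{7} + \frac{12}{7} \left(-3\right)\right) \left(-39\right) = 0 + \left(\frac{48}{7} - \frac{36}{7}\right) \left(-39\right) = 0 + \frac{12}{7} \left(-39\right) = 0 - \frac{468}{7} = - \frac{468}{7}$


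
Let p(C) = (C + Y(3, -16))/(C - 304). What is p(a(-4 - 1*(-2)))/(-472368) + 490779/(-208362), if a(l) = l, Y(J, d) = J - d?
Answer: -695484849289/295270623648 ≈ -2.3554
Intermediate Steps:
p(C) = (19 + C)/(-304 + C) (p(C) = (C + (3 - 1*(-16)))/(C - 304) = (C + (3 + 16))/(-304 + C) = (C + 19)/(-304 + C) = (19 + C)/(-304 + C))
p(a(-4 - 1*(-2)))/(-472368) + 490779/(-208362) = ((19 + (-4 - 1*(-2)))/(-304 + (-4 - 1*(-2))))/(-472368) + 490779/(-208362) = ((19 + (-4 + 2))/(-304 + (-4 + 2)))*(-1/472368) + 490779*(-1/208362) = ((19 - 2)/(-304 - 2))*(-1/472368) - 163593/69454 = (17/(-306))*(-1/472368) - 163593/69454 = -1/306*17*(-1/472368) - 163593/69454 = -1/18*(-1/472368) - 163593/69454 = 1/8502624 - 163593/69454 = -695484849289/295270623648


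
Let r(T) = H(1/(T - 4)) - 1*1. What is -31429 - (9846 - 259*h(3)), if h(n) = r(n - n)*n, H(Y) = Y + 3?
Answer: -159661/4 ≈ -39915.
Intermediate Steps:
H(Y) = 3 + Y
r(T) = 2 + 1/(-4 + T) (r(T) = (3 + 1/(T - 4)) - 1*1 = (3 + 1/(-4 + T)) - 1 = 2 + 1/(-4 + T))
h(n) = 7*n/4 (h(n) = ((-7 + 2*(n - n))/(-4 + (n - n)))*n = ((-7 + 2*0)/(-4 + 0))*n = ((-7 + 0)/(-4))*n = (-1/4*(-7))*n = 7*n/4)
-31429 - (9846 - 259*h(3)) = -31429 - (9846 - 1813*3/4) = -31429 - (9846 - 259*21/4) = -31429 - (9846 - 5439/4) = -31429 - 1*33945/4 = -31429 - 33945/4 = -159661/4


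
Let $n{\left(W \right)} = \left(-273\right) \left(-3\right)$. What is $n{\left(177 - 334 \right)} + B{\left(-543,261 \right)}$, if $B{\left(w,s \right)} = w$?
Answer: $276$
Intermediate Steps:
$n{\left(W \right)} = 819$
$n{\left(177 - 334 \right)} + B{\left(-543,261 \right)} = 819 - 543 = 276$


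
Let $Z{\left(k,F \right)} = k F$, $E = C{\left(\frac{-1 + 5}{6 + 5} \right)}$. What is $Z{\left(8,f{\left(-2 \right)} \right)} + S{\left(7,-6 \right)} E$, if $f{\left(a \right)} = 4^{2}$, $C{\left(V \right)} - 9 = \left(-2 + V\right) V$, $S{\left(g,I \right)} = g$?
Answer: $\frac{22607}{121} \approx 186.83$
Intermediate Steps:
$C{\left(V \right)} = 9 + V \left(-2 + V\right)$ ($C{\left(V \right)} = 9 + \left(-2 + V\right) V = 9 + V \left(-2 + V\right)$)
$f{\left(a \right)} = 16$
$E = \frac{1017}{121}$ ($E = 9 + \left(\frac{-1 + 5}{6 + 5}\right)^{2} - 2 \frac{-1 + 5}{6 + 5} = 9 + \left(\frac{4}{11}\right)^{2} - 2 \cdot \frac{4}{11} = 9 + \left(4 \cdot \frac{1}{11}\right)^{2} - 2 \cdot 4 \cdot \frac{1}{11} = 9 + \left(\frac{4}{11}\right)^{2} - \frac{8}{11} = 9 + \frac{16}{121} - \frac{8}{11} = \frac{1017}{121} \approx 8.405$)
$Z{\left(k,F \right)} = F k$
$Z{\left(8,f{\left(-2 \right)} \right)} + S{\left(7,-6 \right)} E = 16 \cdot 8 + 7 \cdot \frac{1017}{121} = 128 + \frac{7119}{121} = \frac{22607}{121}$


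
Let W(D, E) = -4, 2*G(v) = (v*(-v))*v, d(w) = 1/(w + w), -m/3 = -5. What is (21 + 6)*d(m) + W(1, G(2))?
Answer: -31/10 ≈ -3.1000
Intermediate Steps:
m = 15 (m = -3*(-5) = 15)
d(w) = 1/(2*w)
G(v) = -v³/2 (G(v) = ((v*(-v))*v)/2 = ((-v²)*v)/2 = (-v³)/2 = -v³/2)
(21 + 6)*d(m) + W(1, G(2)) = (21 + 6)*((½)/15) - 4 = 27*((½)*(1/15)) - 4 = 27*(1/30) - 4 = 9/10 - 4 = -31/10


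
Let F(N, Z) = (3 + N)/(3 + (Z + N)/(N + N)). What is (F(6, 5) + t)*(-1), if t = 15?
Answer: -813/47 ≈ -17.298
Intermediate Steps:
F(N, Z) = (3 + N)/(3 + (N + Z)/(2*N)) (F(N, Z) = (3 + N)/(3 + (N + Z)/((2*N))) = (3 + N)/(3 + (N + Z)*(1/(2*N))) = (3 + N)/(3 + (N + Z)/(2*N)))
(F(6, 5) + t)*(-1) = (2*6*(3 + 6)/(5 + 7*6) + 15)*(-1) = (2*6*9/(5 + 42) + 15)*(-1) = (2*6*9/47 + 15)*(-1) = (2*6*(1/47)*9 + 15)*(-1) = (108/47 + 15)*(-1) = (813/47)*(-1) = -813/47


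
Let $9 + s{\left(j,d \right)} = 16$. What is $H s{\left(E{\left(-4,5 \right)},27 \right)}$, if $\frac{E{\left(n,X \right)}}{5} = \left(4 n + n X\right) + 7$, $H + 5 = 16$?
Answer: $77$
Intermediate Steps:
$H = 11$ ($H = -5 + 16 = 11$)
$E{\left(n,X \right)} = 35 + 20 n + 5 X n$ ($E{\left(n,X \right)} = 5 \left(\left(4 n + n X\right) + 7\right) = 5 \left(\left(4 n + X n\right) + 7\right) = 5 \left(7 + 4 n + X n\right) = 35 + 20 n + 5 X n$)
$s{\left(j,d \right)} = 7$ ($s{\left(j,d \right)} = -9 + 16 = 7$)
$H s{\left(E{\left(-4,5 \right)},27 \right)} = 11 \cdot 7 = 77$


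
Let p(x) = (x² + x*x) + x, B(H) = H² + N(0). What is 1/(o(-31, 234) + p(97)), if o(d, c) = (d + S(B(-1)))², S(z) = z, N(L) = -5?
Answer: 1/20140 ≈ 4.9652e-5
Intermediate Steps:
B(H) = -5 + H² (B(H) = H² - 5 = -5 + H²)
o(d, c) = (-4 + d)² (o(d, c) = (d + (-5 + (-1)²))² = (d + (-5 + 1))² = (d - 4)² = (-4 + d)²)
p(x) = x + 2*x² (p(x) = (x² + x²) + x = 2*x² + x = x + 2*x²)
1/(o(-31, 234) + p(97)) = 1/((-4 - 31)² + 97*(1 + 2*97)) = 1/((-35)² + 97*(1 + 194)) = 1/(1225 + 97*195) = 1/(1225 + 18915) = 1/20140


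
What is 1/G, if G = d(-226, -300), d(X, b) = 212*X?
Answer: -1/47912 ≈ -2.0872e-5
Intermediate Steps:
G = -47912 (G = 212*(-226) = -47912)
1/G = 1/(-47912) = -1/47912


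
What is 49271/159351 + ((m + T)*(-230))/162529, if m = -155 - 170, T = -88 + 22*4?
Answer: 19919453609/25899158679 ≈ 0.76912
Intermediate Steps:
T = 0 (T = -88 + 88 = 0)
m = -325
49271/159351 + ((m + T)*(-230))/162529 = 49271/159351 + ((-325 + 0)*(-230))/162529 = 49271*(1/159351) - 325*(-230)*(1/162529) = 49271/159351 + 74750*(1/162529) = 49271/159351 + 74750/162529 = 19919453609/25899158679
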